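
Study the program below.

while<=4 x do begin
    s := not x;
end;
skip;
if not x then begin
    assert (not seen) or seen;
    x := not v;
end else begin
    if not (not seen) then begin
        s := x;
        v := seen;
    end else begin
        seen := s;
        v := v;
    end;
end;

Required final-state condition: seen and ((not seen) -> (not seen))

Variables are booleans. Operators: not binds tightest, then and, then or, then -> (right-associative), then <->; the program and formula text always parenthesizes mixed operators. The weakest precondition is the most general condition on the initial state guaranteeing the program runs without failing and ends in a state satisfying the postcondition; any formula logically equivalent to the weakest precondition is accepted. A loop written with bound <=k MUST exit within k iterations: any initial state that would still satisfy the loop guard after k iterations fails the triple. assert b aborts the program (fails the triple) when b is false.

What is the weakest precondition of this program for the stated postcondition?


Working backward. After the program, the postcondition seen and ((not seen) -> (not seen)) must hold; in canonical form it is seen.
Then branch requires seen; else branch requires (not seen) -> s.
Before the if: ((not x) -> seen) and (x -> ((not seen) -> s))
Before skip: ((not x) -> seen) and (x -> ((not seen) -> s))
Before the loop (bound <=4), unroll the exhaustion recursion (WP_0 = exit-now case; WP_j = one more guarded iteration, up to j = 4):
  WP_0: (not x) and ((not x) -> seen) and (x -> ((not seen) -> s))
  WP_1: (x -> ((not x) and ((not x) -> seen) and (x -> ((not seen) -> (not x))))) and ((not x) -> (((not x) -> seen) and (x -> ((not seen) -> s))))
  WP_2: (x -> ((x -> ((not x) and ((not x) -> seen) and (x -> ((not seen) -> (not x))))) and ((not x) -> (((not x) -> seen) and (x -> ((not seen) -> (not x))))))) and ((not x) -> (((not x) -> seen) and (x -> ((not seen) -> s))))
  WP_3: (x -> ((x -> ((x -> ((not x) and ((not x) -> seen) and (x -> ((not seen) -> (not x))))) and ((not x) -> (((not x) -> seen) and (x -> ((not seen) -> (not x))))))) and ((not x) -> (((not x) -> seen) and (x -> ((not seen) -> (not x))))))) and ((not x) -> (((not x) -> seen) and (x -> ((not seen) -> s))))
  WP_4: (x -> ((x -> ((x -> ((x -> ((not x) and ((not x) -> seen) and (x -> ((not seen) -> (not x))))) and ((not x) -> (((not x) -> seen) and (x -> ((not seen) -> (not x))))))) and ((not x) -> (((not x) -> seen) and (x -> ((not seen) -> (not x))))))) and ((not x) -> (((not x) -> seen) and (x -> ((not seen) -> (not x))))))) and ((not x) -> (((not x) -> seen) and (x -> ((not seen) -> s))))
So before the loop: (x -> ((x -> ((x -> ((x -> ((not x) and ((not x) -> seen) and (x -> ((not seen) -> (not x))))) and ((not x) -> (((not x) -> seen) and (x -> ((not seen) -> (not x))))))) and ((not x) -> (((not x) -> seen) and (x -> ((not seen) -> (not x))))))) and ((not x) -> (((not x) -> seen) and (x -> ((not seen) -> (not x))))))) and ((not x) -> (((not x) -> seen) and (x -> ((not seen) -> s))))
Answer: WP = (x -> ((x -> ((x -> ((x -> ((not x) and ((not x) -> seen) and (x -> ((not seen) -> (not x))))) and ((not x) -> (((not x) -> seen) and (x -> ((not seen) -> (not x))))))) and ((not x) -> (((not x) -> seen) and (x -> ((not seen) -> (not x))))))) and ((not x) -> (((not x) -> seen) and (x -> ((not seen) -> (not x))))))) and ((not x) -> (((not x) -> seen) and (x -> ((not seen) -> s))))


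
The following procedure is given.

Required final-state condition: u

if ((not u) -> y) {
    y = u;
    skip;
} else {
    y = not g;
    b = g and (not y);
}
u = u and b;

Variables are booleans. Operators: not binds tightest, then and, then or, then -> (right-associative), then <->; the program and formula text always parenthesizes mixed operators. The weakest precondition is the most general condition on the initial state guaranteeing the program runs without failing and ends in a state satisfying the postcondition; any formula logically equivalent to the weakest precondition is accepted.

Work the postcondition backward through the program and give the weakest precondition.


Working backward. After the program, u must hold.
Before u := u and b: u and b
Then branch requires u and b; else branch requires u and g.
Before the if: (((not u) -> y) -> (u and b)) and ((not ((not u) -> y)) -> (u and g))
Answer: WP = (((not u) -> y) -> (u and b)) and ((not ((not u) -> y)) -> (u and g))


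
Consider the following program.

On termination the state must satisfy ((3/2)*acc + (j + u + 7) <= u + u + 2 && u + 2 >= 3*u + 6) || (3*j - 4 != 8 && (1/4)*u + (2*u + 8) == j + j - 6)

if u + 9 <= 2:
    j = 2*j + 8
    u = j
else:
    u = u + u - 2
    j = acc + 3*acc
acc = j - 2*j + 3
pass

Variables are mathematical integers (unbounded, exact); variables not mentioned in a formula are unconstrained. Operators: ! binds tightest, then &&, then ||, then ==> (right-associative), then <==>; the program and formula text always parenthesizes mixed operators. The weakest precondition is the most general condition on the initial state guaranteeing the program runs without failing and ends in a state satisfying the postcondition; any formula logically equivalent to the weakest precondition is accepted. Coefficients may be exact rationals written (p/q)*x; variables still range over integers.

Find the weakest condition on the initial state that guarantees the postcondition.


Working backward. After the program, the postcondition ((3/2)*acc + (j + u + 7) <= u + u + 2 && u + 2 >= 3*u + 6) || (3*j - 4 != 8 && (1/4)*u + (2*u + 8) == j + j - 6) must hold; in canonical form it is ((3/2)*acc + j <= u - 5 && 2*u <= -4) || (3*j != 12 && (9/4)*u == 2*j - 14).
Before skip: ((3/2)*acc + j <= u - 5 && 2*u <= -4) || (3*j != 12 && (9/4)*u == 2*j - 14)
Before acc := j - 2*j + 3: ((1/2)*j + u >= 19/2 && 2*u <= -4) || (3*j != 12 && (9/4)*u == 2*j - 14)
Then branch requires (3*j >= -5/2 && 4*j <= -20) || (6*j != -12 && (1/2)*j == -16); else branch requires (2*acc + 2*u >= 23/2 && 4*u <= 0) || (12*acc != 12 && (9/2)*u == 8*acc - 19/2).
Before the if: (u <= -7 ==> ((3*j >= -5/2 && 4*j <= -20) || (6*j != -12 && (1/2)*j == -16))) && ((!(u <= -7)) ==> ((2*acc + 2*u >= 23/2 && 4*u <= 0) || (12*acc != 12 && (9/2)*u == 8*acc - 19/2)))
Answer: WP = (u <= -7 ==> ((3*j >= -5/2 && 4*j <= -20) || (6*j != -12 && (1/2)*j == -16))) && ((!(u <= -7)) ==> ((2*acc + 2*u >= 23/2 && 4*u <= 0) || (12*acc != 12 && (9/2)*u == 8*acc - 19/2)))


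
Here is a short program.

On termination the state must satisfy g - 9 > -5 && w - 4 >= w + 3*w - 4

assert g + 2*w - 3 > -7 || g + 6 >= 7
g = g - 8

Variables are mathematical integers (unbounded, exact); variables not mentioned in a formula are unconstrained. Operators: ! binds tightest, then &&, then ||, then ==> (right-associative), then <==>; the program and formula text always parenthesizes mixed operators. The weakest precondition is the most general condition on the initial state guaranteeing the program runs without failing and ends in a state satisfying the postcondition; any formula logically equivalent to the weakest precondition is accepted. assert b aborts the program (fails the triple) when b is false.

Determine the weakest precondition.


Working backward. After the program, the postcondition g - 9 > -5 && w - 4 >= w + 3*w - 4 must hold; in canonical form it is g > 4 && 3*w <= 0.
Before g := g - 8: g > 12 && 3*w <= 0
Before assert g + 2*w - 3 > -7 || g + 6 >= 7: (g + 2*w > -4 || g >= 1) && g > 12 && 3*w <= 0
Answer: WP = (g + 2*w > -4 || g >= 1) && g > 12 && 3*w <= 0


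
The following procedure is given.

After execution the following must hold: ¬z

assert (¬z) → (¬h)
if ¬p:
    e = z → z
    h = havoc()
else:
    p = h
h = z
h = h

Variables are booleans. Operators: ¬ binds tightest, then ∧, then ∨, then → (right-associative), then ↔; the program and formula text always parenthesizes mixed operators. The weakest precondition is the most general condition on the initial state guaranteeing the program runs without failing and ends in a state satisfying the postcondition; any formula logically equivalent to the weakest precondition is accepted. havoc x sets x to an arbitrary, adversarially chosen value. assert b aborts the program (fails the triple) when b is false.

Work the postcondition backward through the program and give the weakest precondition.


Working backward. After the program, ¬z must hold.
Before h := h: ¬z
Before h := z: ¬z
Then branch requires ¬z; else branch requires ¬z.
Before the if: ((¬p) → (¬z)) ∧ (p → (¬z))
Before assert (¬z) → (¬h): ((¬z) → (¬h)) ∧ ((¬p) → (¬z)) ∧ (p → (¬z))
Answer: WP = ((¬z) → (¬h)) ∧ ((¬p) → (¬z)) ∧ (p → (¬z))


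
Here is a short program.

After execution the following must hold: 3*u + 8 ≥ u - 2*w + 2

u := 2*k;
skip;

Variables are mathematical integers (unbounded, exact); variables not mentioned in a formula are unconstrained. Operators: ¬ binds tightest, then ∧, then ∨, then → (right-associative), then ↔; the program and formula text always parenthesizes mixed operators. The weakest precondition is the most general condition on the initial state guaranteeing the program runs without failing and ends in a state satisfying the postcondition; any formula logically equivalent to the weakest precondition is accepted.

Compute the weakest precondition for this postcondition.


Working backward. After the program, the postcondition 3*u + 8 ≥ u - 2*w + 2 must hold; in canonical form it is 2*u + 2*w ≥ -6.
Before skip: 2*u + 2*w ≥ -6
Before u := 2*k: 4*k + 2*w ≥ -6
Answer: WP = 4*k + 2*w ≥ -6


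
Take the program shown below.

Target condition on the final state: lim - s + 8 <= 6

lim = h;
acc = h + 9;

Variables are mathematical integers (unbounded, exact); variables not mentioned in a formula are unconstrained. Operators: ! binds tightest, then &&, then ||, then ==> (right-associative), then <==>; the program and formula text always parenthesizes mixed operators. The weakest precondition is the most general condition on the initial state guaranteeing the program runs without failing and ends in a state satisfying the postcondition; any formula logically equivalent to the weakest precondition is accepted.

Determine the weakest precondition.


Working backward. After the program, the postcondition lim - s + 8 <= 6 must hold; in canonical form it is lim <= s - 2.
Before acc := h + 9: lim <= s - 2
Before lim := h: h <= s - 2
Answer: WP = h <= s - 2


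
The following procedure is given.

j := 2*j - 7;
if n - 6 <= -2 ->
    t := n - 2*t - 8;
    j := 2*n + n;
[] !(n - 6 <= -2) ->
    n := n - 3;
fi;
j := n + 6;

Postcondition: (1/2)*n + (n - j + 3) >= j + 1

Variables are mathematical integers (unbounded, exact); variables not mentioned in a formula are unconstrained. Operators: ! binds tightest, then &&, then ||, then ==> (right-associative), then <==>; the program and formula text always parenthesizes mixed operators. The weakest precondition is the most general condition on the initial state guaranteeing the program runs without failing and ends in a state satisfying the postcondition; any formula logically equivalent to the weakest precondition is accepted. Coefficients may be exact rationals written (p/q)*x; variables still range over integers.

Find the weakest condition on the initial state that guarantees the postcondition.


Working backward. After the program, the postcondition (1/2)*n + (n - j + 3) >= j + 1 must hold; in canonical form it is (3/2)*n >= 2*j - 2.
Before j := n + 6: (1/2)*n <= -10
Then branch requires (1/2)*n <= -10; else branch requires (1/2)*n <= -17/2.
Before the if: (n <= 4 ==> (1/2)*n <= -10) && ((!(n <= 4)) ==> (1/2)*n <= -17/2)
Before j := 2*j - 7: (n <= 4 ==> (1/2)*n <= -10) && ((!(n <= 4)) ==> (1/2)*n <= -17/2)
Answer: WP = (n <= 4 ==> (1/2)*n <= -10) && ((!(n <= 4)) ==> (1/2)*n <= -17/2)


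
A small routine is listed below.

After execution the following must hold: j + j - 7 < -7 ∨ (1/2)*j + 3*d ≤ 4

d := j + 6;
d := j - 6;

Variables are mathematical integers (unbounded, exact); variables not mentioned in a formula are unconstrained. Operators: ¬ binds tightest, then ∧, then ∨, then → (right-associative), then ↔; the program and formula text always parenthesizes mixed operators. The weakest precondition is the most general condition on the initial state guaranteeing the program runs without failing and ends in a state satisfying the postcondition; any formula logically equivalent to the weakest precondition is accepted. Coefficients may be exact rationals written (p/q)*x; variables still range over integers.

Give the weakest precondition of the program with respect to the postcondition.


Working backward. After the program, the postcondition j + j - 7 < -7 ∨ (1/2)*j + 3*d ≤ 4 must hold; in canonical form it is 2*j < 0 ∨ 3*d + (1/2)*j ≤ 4.
Before d := j - 6: 2*j < 0 ∨ (7/2)*j ≤ 22
Before d := j + 6: 2*j < 0 ∨ (7/2)*j ≤ 22
Answer: WP = 2*j < 0 ∨ (7/2)*j ≤ 22


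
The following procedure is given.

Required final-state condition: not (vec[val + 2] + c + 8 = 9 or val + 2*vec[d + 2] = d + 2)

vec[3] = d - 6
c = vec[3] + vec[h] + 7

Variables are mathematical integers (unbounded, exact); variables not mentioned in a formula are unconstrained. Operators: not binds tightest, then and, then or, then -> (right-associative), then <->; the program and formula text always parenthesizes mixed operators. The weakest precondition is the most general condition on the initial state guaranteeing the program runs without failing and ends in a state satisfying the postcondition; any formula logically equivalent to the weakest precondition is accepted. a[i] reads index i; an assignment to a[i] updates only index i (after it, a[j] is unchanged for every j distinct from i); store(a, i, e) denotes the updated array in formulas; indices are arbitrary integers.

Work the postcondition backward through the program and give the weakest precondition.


Working backward. After the program, the postcondition not (vec[val + 2] + c + 8 = 9 or val + 2*vec[d + 2] = d + 2) must hold; in canonical form it is not (vec[val + 2] + c = 1 or 2*vec[d + 2] + val = d + 2).
Before c := vec[3] + vec[h] + 7: not (vec[val + 2] + vec[3] + vec[h] = -6 or 2*vec[d + 2] + val = d + 2)
Before vec[3] := d - 6: not (store(vec, 3, d - 6)[val + 2] + store(vec, 3, d - 6)[h] + d = 0 or 2*store(vec, 3, d - 6)[d + 2] + val = d + 2)
Answer: WP = not (store(vec, 3, d - 6)[val + 2] + store(vec, 3, d - 6)[h] + d = 0 or 2*store(vec, 3, d - 6)[d + 2] + val = d + 2)


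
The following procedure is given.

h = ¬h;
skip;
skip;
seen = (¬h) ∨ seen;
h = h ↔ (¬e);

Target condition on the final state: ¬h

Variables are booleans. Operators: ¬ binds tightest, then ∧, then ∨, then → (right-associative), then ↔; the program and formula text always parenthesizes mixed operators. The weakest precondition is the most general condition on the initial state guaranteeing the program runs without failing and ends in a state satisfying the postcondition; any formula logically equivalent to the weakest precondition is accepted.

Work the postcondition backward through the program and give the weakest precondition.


Working backward. After the program, ¬h must hold.
Before h := h ↔ (¬e): ¬(h ↔ (¬e))
Before seen := (¬h) ∨ seen: ¬(h ↔ (¬e))
Before skip: ¬(h ↔ (¬e))
Before skip: ¬(h ↔ (¬e))
Before h := ¬h: ¬((¬h) ↔ (¬e))
Answer: WP = ¬((¬h) ↔ (¬e))


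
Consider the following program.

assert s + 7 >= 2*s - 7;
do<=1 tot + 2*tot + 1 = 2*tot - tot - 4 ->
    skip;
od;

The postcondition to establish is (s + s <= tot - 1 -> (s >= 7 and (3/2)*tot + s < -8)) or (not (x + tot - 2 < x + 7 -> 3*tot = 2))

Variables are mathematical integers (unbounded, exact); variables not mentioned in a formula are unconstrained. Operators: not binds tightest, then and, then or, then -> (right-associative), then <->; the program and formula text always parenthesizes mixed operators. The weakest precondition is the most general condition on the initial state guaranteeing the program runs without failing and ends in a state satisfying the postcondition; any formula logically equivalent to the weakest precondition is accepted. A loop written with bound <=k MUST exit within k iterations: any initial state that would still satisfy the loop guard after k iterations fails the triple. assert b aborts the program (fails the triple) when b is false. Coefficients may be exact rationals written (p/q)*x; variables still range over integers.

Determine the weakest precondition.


Working backward. After the program, the postcondition (s + s <= tot - 1 -> (s >= 7 and (3/2)*tot + s < -8)) or (not (x + tot - 2 < x + 7 -> 3*tot = 2)) must hold; in canonical form it is (2*s <= tot - 1 -> (s >= 7 and s + (3/2)*tot < -8)) or (not (tot < 9 -> 3*tot = 2)).
Before the loop (bound <=1), unroll the exhaustion recursion (WP_0 = exit-now case; WP_j = one more guarded iteration, up to j = 1):
  WP_0: (not (2*tot = -5)) and ((2*s <= tot - 1 -> (s >= 7 and s + (3/2)*tot < -8)) or (not (tot < 9 -> 3*tot = 2)))
  WP_1: (2*tot = -5 -> ((not (2*tot = -5)) and ((2*s <= tot - 1 -> (s >= 7 and s + (3/2)*tot < -8)) or (not (tot < 9 -> 3*tot = 2))))) and ((not (2*tot = -5)) -> ((2*s <= tot - 1 -> (s >= 7 and s + (3/2)*tot < -8)) or (not (tot < 9 -> 3*tot = 2))))
So before the loop: (2*tot = -5 -> ((not (2*tot = -5)) and ((2*s <= tot - 1 -> (s >= 7 and s + (3/2)*tot < -8)) or (not (tot < 9 -> 3*tot = 2))))) and ((not (2*tot = -5)) -> ((2*s <= tot - 1 -> (s >= 7 and s + (3/2)*tot < -8)) or (not (tot < 9 -> 3*tot = 2))))
Before assert s + 7 >= 2*s - 7: s <= 14 and (2*tot = -5 -> ((not (2*tot = -5)) and ((2*s <= tot - 1 -> (s >= 7 and s + (3/2)*tot < -8)) or (not (tot < 9 -> 3*tot = 2))))) and ((not (2*tot = -5)) -> ((2*s <= tot - 1 -> (s >= 7 and s + (3/2)*tot < -8)) or (not (tot < 9 -> 3*tot = 2))))
Answer: WP = s <= 14 and (2*tot = -5 -> ((not (2*tot = -5)) and ((2*s <= tot - 1 -> (s >= 7 and s + (3/2)*tot < -8)) or (not (tot < 9 -> 3*tot = 2))))) and ((not (2*tot = -5)) -> ((2*s <= tot - 1 -> (s >= 7 and s + (3/2)*tot < -8)) or (not (tot < 9 -> 3*tot = 2))))


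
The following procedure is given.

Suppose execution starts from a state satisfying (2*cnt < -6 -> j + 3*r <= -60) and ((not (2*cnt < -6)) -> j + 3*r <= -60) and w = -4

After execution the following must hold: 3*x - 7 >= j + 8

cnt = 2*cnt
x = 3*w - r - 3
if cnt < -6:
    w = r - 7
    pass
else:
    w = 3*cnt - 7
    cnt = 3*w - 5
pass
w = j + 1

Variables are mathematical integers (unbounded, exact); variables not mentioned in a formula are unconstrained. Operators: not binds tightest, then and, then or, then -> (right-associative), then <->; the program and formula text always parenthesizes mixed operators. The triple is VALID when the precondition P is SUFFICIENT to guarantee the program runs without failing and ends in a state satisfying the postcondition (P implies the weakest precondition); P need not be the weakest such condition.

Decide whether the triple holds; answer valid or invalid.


Working backward. After the program, the postcondition 3*x - 7 >= j + 8 must hold; in canonical form it is 3*x >= j + 15.
Before w := j + 1: 3*x >= j + 15
Before skip: 3*x >= j + 15
Then branch requires 3*x >= j + 15; else branch requires 3*x >= j + 15.
Before the if: (cnt < -6 -> 3*x >= j + 15) and ((not (cnt < -6)) -> 3*x >= j + 15)
Before x := 3*w - r - 3: (cnt < -6 -> 9*w >= j + 3*r + 24) and ((not (cnt < -6)) -> 9*w >= j + 3*r + 24)
Before cnt := 2*cnt: (2*cnt < -6 -> 9*w >= j + 3*r + 24) and ((not (2*cnt < -6)) -> 9*w >= j + 3*r + 24)
The weakest precondition is (2*cnt < -6 -> 9*w >= j + 3*r + 24) and ((not (2*cnt < -6)) -> 9*w >= j + 3*r + 24).
Check whether (2*cnt < -6 -> j + 3*r <= -60) and ((not (2*cnt < -6)) -> j + 3*r <= -60) and w = -4 implies it.
Every state satisfying the precondition satisfies the weakest precondition: the implication holds.
Answer: valid


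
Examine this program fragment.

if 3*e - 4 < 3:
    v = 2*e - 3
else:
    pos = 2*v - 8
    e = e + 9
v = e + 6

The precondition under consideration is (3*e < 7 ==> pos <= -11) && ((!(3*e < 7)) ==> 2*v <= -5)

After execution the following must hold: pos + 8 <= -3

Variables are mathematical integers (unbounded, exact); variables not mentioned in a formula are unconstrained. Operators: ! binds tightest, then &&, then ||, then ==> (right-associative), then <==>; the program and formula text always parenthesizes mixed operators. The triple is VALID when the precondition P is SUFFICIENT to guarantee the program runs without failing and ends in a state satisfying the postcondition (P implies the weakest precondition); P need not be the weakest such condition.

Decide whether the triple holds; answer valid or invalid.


Working backward. After the program, the postcondition pos + 8 <= -3 must hold; in canonical form it is pos <= -11.
Before v := e + 6: pos <= -11
Then branch requires pos <= -11; else branch requires 2*v <= -3.
Before the if: (3*e < 7 ==> pos <= -11) && ((!(3*e < 7)) ==> 2*v <= -3)
The weakest precondition is (3*e < 7 ==> pos <= -11) && ((!(3*e < 7)) ==> 2*v <= -3).
Check whether (3*e < 7 ==> pos <= -11) && ((!(3*e < 7)) ==> 2*v <= -5) implies it.
Every state satisfying the precondition satisfies the weakest precondition: the implication holds.
Answer: valid


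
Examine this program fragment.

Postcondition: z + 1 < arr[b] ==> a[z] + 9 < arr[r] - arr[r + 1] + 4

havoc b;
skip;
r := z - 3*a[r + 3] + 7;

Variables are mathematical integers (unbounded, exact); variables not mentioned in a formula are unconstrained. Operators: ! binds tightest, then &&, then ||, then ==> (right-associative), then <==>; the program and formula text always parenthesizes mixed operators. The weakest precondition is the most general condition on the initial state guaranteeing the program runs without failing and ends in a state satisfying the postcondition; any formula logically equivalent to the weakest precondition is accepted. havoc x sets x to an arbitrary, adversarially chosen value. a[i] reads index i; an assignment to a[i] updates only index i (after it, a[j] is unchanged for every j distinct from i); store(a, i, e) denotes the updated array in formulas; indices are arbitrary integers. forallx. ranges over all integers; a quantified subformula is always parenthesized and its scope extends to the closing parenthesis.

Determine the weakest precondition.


Working backward. After the program, the postcondition z + 1 < arr[b] ==> a[z] + 9 < arr[r] - arr[r + 1] + 4 must hold; in canonical form it is z < arr[b] - 1 ==> a[z] + arr[r + 1] < arr[r] - 5.
Before r := z - 3*a[r + 3] + 7: z < arr[b] - 1 ==> a[z] + arr[-3*a[r + 3] + z + 8] < arr[-3*a[r + 3] + z + 7] - 5
Before skip: z < arr[b] - 1 ==> a[z] + arr[-3*a[r + 3] + z + 8] < arr[-3*a[r + 3] + z + 7] - 5
Before havoc b: forall b_1. (z < arr[b_1] - 1 ==> a[z] + arr[-3*a[r + 3] + z + 8] < arr[-3*a[r + 3] + z + 7] - 5)
Answer: WP = forall b_1. (z < arr[b_1] - 1 ==> a[z] + arr[-3*a[r + 3] + z + 8] < arr[-3*a[r + 3] + z + 7] - 5)


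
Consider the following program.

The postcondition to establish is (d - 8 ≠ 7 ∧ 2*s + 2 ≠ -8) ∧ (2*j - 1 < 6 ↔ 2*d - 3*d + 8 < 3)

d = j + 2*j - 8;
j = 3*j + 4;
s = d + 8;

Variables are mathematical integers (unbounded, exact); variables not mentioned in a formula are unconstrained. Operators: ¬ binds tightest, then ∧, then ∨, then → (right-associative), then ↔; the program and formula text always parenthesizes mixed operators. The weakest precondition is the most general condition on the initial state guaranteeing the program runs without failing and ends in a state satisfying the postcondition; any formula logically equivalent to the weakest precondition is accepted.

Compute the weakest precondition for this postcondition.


Working backward. After the program, the postcondition (d - 8 ≠ 7 ∧ 2*s + 2 ≠ -8) ∧ (2*j - 1 < 6 ↔ 2*d - 3*d + 8 < 3) must hold; in canonical form it is d ≠ 15 ∧ 2*s ≠ -10 ∧ (2*j < 7 ↔ d > 5).
Before s := d + 8: d ≠ 15 ∧ 2*d ≠ -26 ∧ (2*j < 7 ↔ d > 5)
Before j := 3*j + 4: d ≠ 15 ∧ 2*d ≠ -26 ∧ (6*j < -1 ↔ d > 5)
Before d := j + 2*j - 8: 3*j ≠ 23 ∧ 6*j ≠ -10 ∧ (6*j < -1 ↔ 3*j > 13)
Answer: WP = 3*j ≠ 23 ∧ 6*j ≠ -10 ∧ (6*j < -1 ↔ 3*j > 13)


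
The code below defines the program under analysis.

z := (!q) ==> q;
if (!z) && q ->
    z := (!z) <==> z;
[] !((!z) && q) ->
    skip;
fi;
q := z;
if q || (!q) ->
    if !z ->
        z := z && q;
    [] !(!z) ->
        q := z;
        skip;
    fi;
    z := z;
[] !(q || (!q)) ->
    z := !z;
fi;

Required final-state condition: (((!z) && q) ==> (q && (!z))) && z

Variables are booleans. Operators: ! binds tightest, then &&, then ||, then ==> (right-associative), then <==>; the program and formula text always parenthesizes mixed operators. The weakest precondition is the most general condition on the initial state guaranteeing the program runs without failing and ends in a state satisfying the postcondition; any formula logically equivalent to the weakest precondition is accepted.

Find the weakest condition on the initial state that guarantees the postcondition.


Working backward. After the program, (((!z) && q) ==> (q && (!z))) && z must hold.
Then branch requires (!z) ==> ((((!(z && q)) && q) ==> (q && (!(z && q)))) && z && q); else branch requires ((z && q) ==> (q && z)) && (!z).
Before the if: (!z) ==> ((((!(z && q)) && q) ==> (q && (!(z && q)))) && z && q)
Before q := z: (!z) ==> z
Then branch requires (!((!z) <==> z)) ==> ((!z) <==> z); else branch requires (!z) ==> z.
Before the if: (((!z) && q) ==> ((!((!z) <==> z)) ==> ((!z) <==> z))) && ((!((!z) && q)) ==> ((!z) ==> z))
Before z := (!q) ==> q: (((!((!q) ==> q)) && q) ==> ((!((!((!q) ==> q)) <==> ((!q) ==> q))) ==> ((!((!q) ==> q)) <==> ((!q) ==> q)))) && ((!((!((!q) ==> q)) && q)) ==> ((!((!q) ==> q)) ==> ((!q) ==> q)))
Answer: WP = (((!((!q) ==> q)) && q) ==> ((!((!((!q) ==> q)) <==> ((!q) ==> q))) ==> ((!((!q) ==> q)) <==> ((!q) ==> q)))) && ((!((!((!q) ==> q)) && q)) ==> ((!((!q) ==> q)) ==> ((!q) ==> q)))


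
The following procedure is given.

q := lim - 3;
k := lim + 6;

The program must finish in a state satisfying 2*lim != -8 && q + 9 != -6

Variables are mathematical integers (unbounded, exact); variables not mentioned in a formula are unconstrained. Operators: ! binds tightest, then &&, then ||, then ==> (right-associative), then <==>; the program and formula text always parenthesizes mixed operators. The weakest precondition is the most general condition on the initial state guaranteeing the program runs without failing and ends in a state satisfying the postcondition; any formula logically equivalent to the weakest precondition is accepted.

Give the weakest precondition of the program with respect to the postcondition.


Working backward. After the program, the postcondition 2*lim != -8 && q + 9 != -6 must hold; in canonical form it is 2*lim != -8 && q != -15.
Before k := lim + 6: 2*lim != -8 && q != -15
Before q := lim - 3: 2*lim != -8 && lim != -12
Answer: WP = 2*lim != -8 && lim != -12


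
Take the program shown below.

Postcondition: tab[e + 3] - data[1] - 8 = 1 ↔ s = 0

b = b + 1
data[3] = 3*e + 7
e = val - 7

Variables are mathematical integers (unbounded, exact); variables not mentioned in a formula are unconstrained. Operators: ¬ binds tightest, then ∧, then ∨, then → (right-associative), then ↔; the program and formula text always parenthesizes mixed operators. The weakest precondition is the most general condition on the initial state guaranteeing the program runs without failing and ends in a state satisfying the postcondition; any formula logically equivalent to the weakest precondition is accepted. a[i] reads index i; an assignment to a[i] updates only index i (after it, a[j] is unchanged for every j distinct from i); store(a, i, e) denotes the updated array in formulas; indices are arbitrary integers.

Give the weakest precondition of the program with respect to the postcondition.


Working backward. After the program, the postcondition tab[e + 3] - data[1] - 8 = 1 ↔ s = 0 must hold; in canonical form it is tab[e + 3] = data[1] + 9 ↔ s = 0.
Before e := val - 7: tab[val - 4] = data[1] + 9 ↔ s = 0
Before data[3] := 3*e + 7: tab[val - 4] = data[1] + 9 ↔ s = 0
Before b := b + 1: tab[val - 4] = data[1] + 9 ↔ s = 0
Answer: WP = tab[val - 4] = data[1] + 9 ↔ s = 0


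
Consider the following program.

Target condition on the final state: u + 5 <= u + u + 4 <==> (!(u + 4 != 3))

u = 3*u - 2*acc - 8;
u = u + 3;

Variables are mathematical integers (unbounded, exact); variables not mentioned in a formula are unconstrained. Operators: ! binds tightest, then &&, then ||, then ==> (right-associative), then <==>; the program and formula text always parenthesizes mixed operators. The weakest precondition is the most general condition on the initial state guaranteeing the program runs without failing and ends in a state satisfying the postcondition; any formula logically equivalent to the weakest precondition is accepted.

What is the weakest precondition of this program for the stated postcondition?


Working backward. After the program, the postcondition u + 5 <= u + u + 4 <==> (!(u + 4 != 3)) must hold; in canonical form it is u >= 1 <==> (!(u != -1)).
Before u := u + 3: u >= -2 <==> (!(u != -4))
Before u := 3*u - 2*acc - 8: 3*u >= 2*acc + 6 <==> (!(3*u != 2*acc + 4))
Answer: WP = 3*u >= 2*acc + 6 <==> (!(3*u != 2*acc + 4))


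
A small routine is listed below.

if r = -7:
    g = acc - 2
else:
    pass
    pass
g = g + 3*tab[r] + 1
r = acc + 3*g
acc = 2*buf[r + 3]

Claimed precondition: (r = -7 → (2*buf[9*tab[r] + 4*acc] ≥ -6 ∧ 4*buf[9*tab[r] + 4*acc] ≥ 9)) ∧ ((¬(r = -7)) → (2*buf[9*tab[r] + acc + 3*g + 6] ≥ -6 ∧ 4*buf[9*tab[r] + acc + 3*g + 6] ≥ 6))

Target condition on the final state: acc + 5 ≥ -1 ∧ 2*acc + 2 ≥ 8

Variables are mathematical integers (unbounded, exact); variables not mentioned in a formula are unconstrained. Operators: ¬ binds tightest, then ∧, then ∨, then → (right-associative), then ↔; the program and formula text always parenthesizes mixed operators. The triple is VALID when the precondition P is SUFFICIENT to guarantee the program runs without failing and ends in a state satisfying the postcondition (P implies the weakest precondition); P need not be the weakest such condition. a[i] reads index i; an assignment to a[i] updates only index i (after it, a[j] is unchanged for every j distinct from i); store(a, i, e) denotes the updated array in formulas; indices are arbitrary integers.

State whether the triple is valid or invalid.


Working backward. After the program, the postcondition acc + 5 ≥ -1 ∧ 2*acc + 2 ≥ 8 must hold; in canonical form it is acc ≥ -6 ∧ 2*acc ≥ 6.
Before acc := 2*buf[r + 3]: 2*buf[r + 3] ≥ -6 ∧ 4*buf[r + 3] ≥ 6
Before r := acc + 3*g: 2*buf[acc + 3*g + 3] ≥ -6 ∧ 4*buf[acc + 3*g + 3] ≥ 6
Before g := g + 3*tab[r] + 1: 2*buf[9*tab[r] + acc + 3*g + 6] ≥ -6 ∧ 4*buf[9*tab[r] + acc + 3*g + 6] ≥ 6
Then branch requires 2*buf[9*tab[r] + 4*acc] ≥ -6 ∧ 4*buf[9*tab[r] + 4*acc] ≥ 6; else branch requires 2*buf[9*tab[r] + acc + 3*g + 6] ≥ -6 ∧ 4*buf[9*tab[r] + acc + 3*g + 6] ≥ 6.
Before the if: (r = -7 → (2*buf[9*tab[r] + 4*acc] ≥ -6 ∧ 4*buf[9*tab[r] + 4*acc] ≥ 6)) ∧ ((¬(r = -7)) → (2*buf[9*tab[r] + acc + 3*g + 6] ≥ -6 ∧ 4*buf[9*tab[r] + acc + 3*g + 6] ≥ 6))
The weakest precondition is (r = -7 → (2*buf[9*tab[r] + 4*acc] ≥ -6 ∧ 4*buf[9*tab[r] + 4*acc] ≥ 6)) ∧ ((¬(r = -7)) → (2*buf[9*tab[r] + acc + 3*g + 6] ≥ -6 ∧ 4*buf[9*tab[r] + acc + 3*g + 6] ≥ 6)).
Check whether (r = -7 → (2*buf[9*tab[r] + 4*acc] ≥ -6 ∧ 4*buf[9*tab[r] + 4*acc] ≥ 9)) ∧ ((¬(r = -7)) → (2*buf[9*tab[r] + acc + 3*g + 6] ≥ -6 ∧ 4*buf[9*tab[r] + acc + 3*g + 6] ≥ 6)) implies it.
Every state satisfying the precondition satisfies the weakest precondition: the implication holds.
Answer: valid


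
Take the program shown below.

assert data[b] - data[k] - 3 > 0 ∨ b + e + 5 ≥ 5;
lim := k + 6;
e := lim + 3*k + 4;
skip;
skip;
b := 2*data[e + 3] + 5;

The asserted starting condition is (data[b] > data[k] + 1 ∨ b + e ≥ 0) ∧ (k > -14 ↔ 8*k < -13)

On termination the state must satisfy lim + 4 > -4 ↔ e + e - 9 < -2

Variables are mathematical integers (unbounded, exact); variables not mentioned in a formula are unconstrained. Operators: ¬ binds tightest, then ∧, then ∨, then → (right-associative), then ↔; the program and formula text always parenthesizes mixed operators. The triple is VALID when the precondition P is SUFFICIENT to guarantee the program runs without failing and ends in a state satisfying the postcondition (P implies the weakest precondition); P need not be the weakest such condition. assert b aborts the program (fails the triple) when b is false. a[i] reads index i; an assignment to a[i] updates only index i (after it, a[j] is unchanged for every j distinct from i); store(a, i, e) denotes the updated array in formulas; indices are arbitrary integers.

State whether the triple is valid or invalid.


Working backward. After the program, the postcondition lim + 4 > -4 ↔ e + e - 9 < -2 must hold; in canonical form it is lim > -8 ↔ 2*e < 7.
Before b := 2*data[e + 3] + 5: lim > -8 ↔ 2*e < 7
Before skip: lim > -8 ↔ 2*e < 7
Before skip: lim > -8 ↔ 2*e < 7
Before e := lim + 3*k + 4: lim > -8 ↔ 6*k + 2*lim < -1
Before lim := k + 6: k > -14 ↔ 8*k < -13
Before assert data[b] - data[k] - 3 > 0 ∨ b + e + 5 ≥ 5: (data[b] > data[k] + 3 ∨ b + e ≥ 0) ∧ (k > -14 ↔ 8*k < -13)
The weakest precondition is (data[b] > data[k] + 3 ∨ b + e ≥ 0) ∧ (k > -14 ↔ 8*k < -13).
Check whether (data[b] > data[k] + 1 ∨ b + e ≥ 0) ∧ (k > -14 ↔ 8*k < -13) implies it.
Countermodel: at the initial state b = 3, data = {[-5] = -2, [3] = 0, elsewhere -2}, e = -4, k = -5, the precondition holds but the weakest precondition fails.
Answer: invalid


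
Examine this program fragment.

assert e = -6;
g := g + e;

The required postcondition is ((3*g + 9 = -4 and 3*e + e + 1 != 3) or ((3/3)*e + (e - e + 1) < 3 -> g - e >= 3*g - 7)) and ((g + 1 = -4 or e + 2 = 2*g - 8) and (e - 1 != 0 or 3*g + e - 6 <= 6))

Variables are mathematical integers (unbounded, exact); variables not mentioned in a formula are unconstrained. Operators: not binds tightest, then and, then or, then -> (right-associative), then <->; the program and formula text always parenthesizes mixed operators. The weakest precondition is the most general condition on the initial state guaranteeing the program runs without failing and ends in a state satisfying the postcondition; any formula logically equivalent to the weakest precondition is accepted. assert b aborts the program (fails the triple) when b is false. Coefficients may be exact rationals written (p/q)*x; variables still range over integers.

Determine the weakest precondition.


Working backward. After the program, the postcondition ((3*g + 9 = -4 and 3*e + e + 1 != 3) or ((3/3)*e + (e - e + 1) < 3 -> g - e >= 3*g - 7)) and ((g + 1 = -4 or e + 2 = 2*g - 8) and (e - 1 != 0 or 3*g + e - 6 <= 6)) must hold; in canonical form it is ((3*g = -13 and 4*e != 2) or (e < 2 -> e + 2*g <= 7)) and (g = -5 or e = 2*g - 10) and (e != 1 or e + 3*g <= 12).
Before g := g + e: ((3*e + 3*g = -13 and 4*e != 2) or (e < 2 -> 3*e + 2*g <= 7)) and (e + g = -5 or e + 2*g = 10) and (e != 1 or 4*e + 3*g <= 12)
Before assert e = -6: e = -6 and ((3*e + 3*g = -13 and 4*e != 2) or (e < 2 -> 3*e + 2*g <= 7)) and (e + g = -5 or e + 2*g = 10) and (e != 1 or 4*e + 3*g <= 12)
Answer: WP = e = -6 and ((3*e + 3*g = -13 and 4*e != 2) or (e < 2 -> 3*e + 2*g <= 7)) and (e + g = -5 or e + 2*g = 10) and (e != 1 or 4*e + 3*g <= 12)


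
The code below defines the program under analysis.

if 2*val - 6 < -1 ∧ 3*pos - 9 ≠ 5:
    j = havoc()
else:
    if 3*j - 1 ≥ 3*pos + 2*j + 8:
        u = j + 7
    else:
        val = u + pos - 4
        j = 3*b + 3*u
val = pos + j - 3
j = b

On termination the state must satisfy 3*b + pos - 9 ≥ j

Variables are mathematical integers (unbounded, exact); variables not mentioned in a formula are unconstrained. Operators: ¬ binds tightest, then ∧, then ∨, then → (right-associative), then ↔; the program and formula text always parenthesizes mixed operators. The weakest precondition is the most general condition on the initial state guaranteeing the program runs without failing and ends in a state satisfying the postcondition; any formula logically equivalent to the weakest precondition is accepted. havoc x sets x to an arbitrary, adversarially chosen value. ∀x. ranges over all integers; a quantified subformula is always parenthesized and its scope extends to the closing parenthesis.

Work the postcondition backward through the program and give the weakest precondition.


Working backward. After the program, the postcondition 3*b + pos - 9 ≥ j must hold; in canonical form it is 3*b + pos ≥ j + 9.
Before j := b: 2*b + pos ≥ 9
Before val := pos + j - 3: 2*b + pos ≥ 9
Then branch requires 2*b + pos ≥ 9; else branch requires (j ≥ 3*pos + 9 → 2*b + pos ≥ 9) ∧ ((¬(j ≥ 3*pos + 9)) → 2*b + pos ≥ 9).
Before the if: ((2*val < 5 ∧ 3*pos ≠ 14) → 2*b + pos ≥ 9) ∧ ((¬(2*val < 5 ∧ 3*pos ≠ 14)) → ((j ≥ 3*pos + 9 → 2*b + pos ≥ 9) ∧ ((¬(j ≥ 3*pos + 9)) → 2*b + pos ≥ 9)))
Answer: WP = ((2*val < 5 ∧ 3*pos ≠ 14) → 2*b + pos ≥ 9) ∧ ((¬(2*val < 5 ∧ 3*pos ≠ 14)) → ((j ≥ 3*pos + 9 → 2*b + pos ≥ 9) ∧ ((¬(j ≥ 3*pos + 9)) → 2*b + pos ≥ 9)))


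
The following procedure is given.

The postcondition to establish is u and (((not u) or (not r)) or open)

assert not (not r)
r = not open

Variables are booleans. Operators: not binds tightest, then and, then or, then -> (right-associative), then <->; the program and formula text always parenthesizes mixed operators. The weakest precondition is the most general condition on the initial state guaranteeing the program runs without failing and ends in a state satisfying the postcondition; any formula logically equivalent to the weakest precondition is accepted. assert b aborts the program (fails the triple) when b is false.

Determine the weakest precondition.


Working backward. After the program, the postcondition u and (((not u) or (not r)) or open) must hold; in canonical form it is u and ((not u) or (not r) or open).
Before r := not open: u and ((not u) or open)
Before assert not (not r): r and u and ((not u) or open)
Answer: WP = r and u and ((not u) or open)


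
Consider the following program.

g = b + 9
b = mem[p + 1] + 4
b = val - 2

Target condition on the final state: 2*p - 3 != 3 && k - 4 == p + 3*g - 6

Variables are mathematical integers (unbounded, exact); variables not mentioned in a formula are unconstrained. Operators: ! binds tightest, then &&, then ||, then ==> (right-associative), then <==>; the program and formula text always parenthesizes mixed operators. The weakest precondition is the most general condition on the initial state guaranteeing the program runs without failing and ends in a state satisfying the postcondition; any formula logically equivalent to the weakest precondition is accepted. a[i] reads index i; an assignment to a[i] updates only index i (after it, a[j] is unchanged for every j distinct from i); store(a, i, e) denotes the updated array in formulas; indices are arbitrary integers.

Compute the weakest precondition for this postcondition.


Working backward. After the program, the postcondition 2*p - 3 != 3 && k - 4 == p + 3*g - 6 must hold; in canonical form it is 2*p != 6 && k == 3*g + p - 2.
Before b := val - 2: 2*p != 6 && k == 3*g + p - 2
Before b := mem[p + 1] + 4: 2*p != 6 && k == 3*g + p - 2
Before g := b + 9: 2*p != 6 && k == 3*b + p + 25
Answer: WP = 2*p != 6 && k == 3*b + p + 25


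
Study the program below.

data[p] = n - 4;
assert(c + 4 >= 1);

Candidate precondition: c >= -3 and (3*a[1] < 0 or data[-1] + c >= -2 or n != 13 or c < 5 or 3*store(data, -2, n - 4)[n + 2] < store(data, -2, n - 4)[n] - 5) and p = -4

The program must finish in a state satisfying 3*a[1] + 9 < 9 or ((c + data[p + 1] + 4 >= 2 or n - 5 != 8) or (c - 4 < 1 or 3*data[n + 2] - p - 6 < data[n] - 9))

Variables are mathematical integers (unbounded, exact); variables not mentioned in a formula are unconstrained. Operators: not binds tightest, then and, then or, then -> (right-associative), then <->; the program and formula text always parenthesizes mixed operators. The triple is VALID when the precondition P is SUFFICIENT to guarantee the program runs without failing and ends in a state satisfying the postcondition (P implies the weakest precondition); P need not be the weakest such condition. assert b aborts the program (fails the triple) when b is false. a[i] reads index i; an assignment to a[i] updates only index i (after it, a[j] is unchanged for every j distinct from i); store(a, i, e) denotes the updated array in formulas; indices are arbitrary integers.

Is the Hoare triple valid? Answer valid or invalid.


Working backward. After the program, the postcondition 3*a[1] + 9 < 9 or ((c + data[p + 1] + 4 >= 2 or n - 5 != 8) or (c - 4 < 1 or 3*data[n + 2] - p - 6 < data[n] - 9)) must hold; in canonical form it is 3*a[1] < 0 or data[p + 1] + c >= -2 or n != 13 or c < 5 or 3*data[n + 2] < data[n] + p - 3.
Before assert c + 4 >= 1: c >= -3 and (3*a[1] < 0 or data[p + 1] + c >= -2 or n != 13 or c < 5 or 3*data[n + 2] < data[n] + p - 3)
Before data[p] := n - 4: c >= -3 and (3*a[1] < 0 or store(data, p, n - 4)[p + 1] + c >= -2 or n != 13 or c < 5 or 3*store(data, p, n - 4)[n + 2] < store(data, p, n - 4)[n] + p - 3)
The weakest precondition is c >= -3 and (3*a[1] < 0 or store(data, p, n - 4)[p + 1] + c >= -2 or n != 13 or c < 5 or 3*store(data, p, n - 4)[n + 2] < store(data, p, n - 4)[n] + p - 3).
Check whether c >= -3 and (3*a[1] < 0 or data[-1] + c >= -2 or n != 13 or c < 5 or 3*store(data, -2, n - 4)[n + 2] < store(data, -2, n - 4)[n] - 5) and p = -4 implies it.
Countermodel: at the initial state a = {[-4] = 0, [-3] = 0, [-2] = 0, [-1] = 0, [1] = 0, [13] = 0, [15] = 0, elsewhere 0}, c = 5, data = {[-4] = 6, [-3] = -8, [-2] = 6, [-1] = 6, [1] = 6, [13] = 6, [15] = 0, elsewhere 6}, n = 13, p = -4, the precondition holds but the weakest precondition fails.
Answer: invalid
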